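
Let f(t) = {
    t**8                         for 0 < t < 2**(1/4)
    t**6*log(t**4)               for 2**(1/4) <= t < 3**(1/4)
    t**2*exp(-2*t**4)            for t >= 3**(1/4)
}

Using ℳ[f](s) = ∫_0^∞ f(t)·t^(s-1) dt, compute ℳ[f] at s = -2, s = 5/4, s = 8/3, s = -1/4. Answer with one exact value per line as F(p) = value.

reversing the power substitution: t**4 on [0, sqrt(2)); t**3*log(t**2) on [sqrt(2), sqrt(3)); t*exp(-2*t**2) on [sqrt(3), ∞)
peel off the power substitution: t**2 on [0, 2); t**(3/2)*log(t) on [2, 3); sqrt(t)*exp(-2*t) on [3, ∞)
peel off the shared t-power: t**(3/2) on [0, 2); t*log(t) on [2, 3); exp(-2*t) on [3, ∞)
slice at 2**(1/4), 3**(1/4), transform all 3 pieces, and sum them
over [0, 2**(1/4)), the kernel integral of t**8 enters the sum
∫ over [2**(1/4), 3**(1/4)) of t**6*log(t**4)·t^(s-1) joins the sum
between 3**(1/4) and ∞ the integrand is t**2*exp(-2*t**4)·t^(s-1)

F(-2) = -log(2)/2 - 1/4 - Ei(-6)/4 + sqrt(2)/3 + 3*log(3)/4
F(5/4) = -192*3**(13/16)/841 - 8*2**(13/16)*log(2)/29 + 2**(3/16)*uppergamma(13/16, 6)/8 + 128*2**(13/16)/841 + 16*2**(5/16)/37 + 12*3**(13/16)*log(3)/29
F(8/3) = -81*3**(1/6)/169 - 6*2**(1/6)*log(2)/13 + 2**(5/6)*uppergamma(7/6, 6)/16 + 36*2**(1/6)/169 + 3*2**(2/3)/8 + 27*3**(1/6)*log(3)/26
F(-1/4) = -192*3**(7/16)/529 - 8*2**(7/16)*log(2)/23 + 2**(9/16)*uppergamma(7/16, 6)/8 + 128*2**(7/16)/529 + 8*2**(15/16)/31 + 12*3**(7/16)*log(3)/23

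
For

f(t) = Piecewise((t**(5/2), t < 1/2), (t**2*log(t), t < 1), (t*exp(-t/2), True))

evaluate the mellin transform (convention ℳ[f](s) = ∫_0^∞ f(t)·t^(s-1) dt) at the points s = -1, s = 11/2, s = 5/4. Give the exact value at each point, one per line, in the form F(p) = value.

reversing the shared t-power: t**(3/2) on [0, 1/2); t*log(t) on [1/2, 1); exp(-t/2) on [1, ∞)
breakpoints 1/2, 1: one integral from each of the 3 segments
on [0, 1/2) integrate f = t**(5/2) against the kernel
between 1/2 and 1 the integrand is t**2*log(t)·t^(s-1)
∫ t*exp(-t/2)·t^(s-1) over [1, ∞)

F(-1) = -1/2 + sqrt(2)/6 + log(2)/2 - Ei(-1/2)
F(11/2) = -7967/460800 + sqrt(2)/14400 + sqrt(2)*log(2)/1920 + 10395*sqrt(2)*sqrt(pi)*erfc(sqrt(2)/2) + 29328*exp(-1/2)
F(5/4) = 2**(3/4)*(-960*2**(1/4) + 120 + 169*sqrt(2) + 390*log(2) + 40560*sqrt(2)*uppergamma(9/4, 1/2))/20280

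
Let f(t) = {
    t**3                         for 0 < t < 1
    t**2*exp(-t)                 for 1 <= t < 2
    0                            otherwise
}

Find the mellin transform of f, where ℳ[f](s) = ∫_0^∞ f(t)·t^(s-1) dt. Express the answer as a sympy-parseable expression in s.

((s + 3)*uppergamma(s + 2, 1) - (s + 3)*uppergamma(s + 2, 2) + 1)/(s + 3)
  Re(s) > -3

back out the shared t-power: t on [0, 1); exp(-t) on [1, 2)
summing 2 kernel integrals split by 1 yields ℳ[f](s)
for t in [0, 1): the term is ∫ t**3·t^(s-1)
[1, 2) adds the kernel integral of t**2*exp(-t)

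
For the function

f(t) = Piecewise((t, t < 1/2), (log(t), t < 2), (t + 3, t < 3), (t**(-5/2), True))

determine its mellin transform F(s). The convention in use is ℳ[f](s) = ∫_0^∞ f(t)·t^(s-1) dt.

(-270*2**(2*s)*s**2*(2*s - 5) + 54*2**(2*s)*s*(s + 1)*(2*s - 5)*log(2) - 162*2**(2*s)*s*(2*s - 5) - 54*2**(2*s)*(s + 1)*(2*s - 5) - 4*sqrt(3)*6**s*s**2*(s + 1) + 324*6**s*s**2*(2*s - 5) + 162*6**s*s*(2*s - 5) + 27*s**2*(2*s - 5) + 54*s*(s + 1)*(2*s - 5)*log(2) + (2*s - 5)*(54*s + 54))/(54*2**s*s**2*(s + 1)*(2*s - 5))
  -1 < Re(s) < 5/2

linearity at 1/2, 2, 3 turns ℳ[f](s) into 4 summed integrals
piece [0, 1/2): integrate t against the kernel
on [1/2, 2) integrate f = log(t) against the kernel
for t in [2, 3): the term is ∫ (t + 3)·t^(s-1)
for t in [3, ∞): the term is ∫ t**(-5/2)·t^(s-1)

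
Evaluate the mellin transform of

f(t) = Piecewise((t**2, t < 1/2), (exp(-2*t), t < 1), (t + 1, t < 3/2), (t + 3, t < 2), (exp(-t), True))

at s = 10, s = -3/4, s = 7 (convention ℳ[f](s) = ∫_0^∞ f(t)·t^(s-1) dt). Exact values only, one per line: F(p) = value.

integrate the 5 segments split at 1/2, 1, 3/2, 2, then add the results
segment [0, 1/2) carries t**2; integrate it
between 1/2 and 1 the integrand is exp(-2*t)·t^(s-1)
∫ (t + 1)·t^(s-1) over [1, 3/2)
the [3/2, 2) slice contributes ∫ (t + 3)·t^(s-1) dt
piece [2, ∞): integrate exp(-t) against the kernel

F(10) = (2604122400*E + 1302094759*exp(2) + 7241213675520)*exp(-2)/2703360
F(-3/4) = 2**(3/4)*(-4*2**(1/4)/3 - uppergamma(-3/4, 2) + 2**(1/4)*uppergamma(-3/4, 2)/2 + uppergamma(-3/4, 1) + 1/5 + 8*3**(1/4)/9 + sqrt(2))
F(7) = (493164*E + 2635567*exp(2) + 169493184)*exp(-2)/32256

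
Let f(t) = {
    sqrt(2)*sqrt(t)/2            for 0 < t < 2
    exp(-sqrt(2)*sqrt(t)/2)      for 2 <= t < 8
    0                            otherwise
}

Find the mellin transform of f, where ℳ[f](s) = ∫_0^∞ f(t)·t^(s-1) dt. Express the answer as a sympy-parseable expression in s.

2*2**s*((2*s + 1)*uppergamma(2*s, 1) - (2*s + 1)*uppergamma(2*s, 2) + 1)/(2*s + 1)
  Re(s) > -1/2

back out the common scale on t: sqrt(t) on [0, 1); exp(-sqrt(t)) on [1, 4)
remove the power substitution first: t on [0, 1); exp(-t) on [1, 2)
f breaks at 2 into 2 integrals to sum
∫ sqrt(2)*sqrt(t)/2·t^(s-1) over [0, 2)
between 2 and 8 the integrand is exp(-sqrt(2)*sqrt(t)/2)·t^(s-1)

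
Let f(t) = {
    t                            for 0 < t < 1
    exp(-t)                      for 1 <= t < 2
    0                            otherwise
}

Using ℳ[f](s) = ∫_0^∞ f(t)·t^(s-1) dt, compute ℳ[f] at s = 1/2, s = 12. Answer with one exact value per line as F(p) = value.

F(1/2) = -sqrt(pi)*erfc(sqrt(2)) + sqrt(pi)*erfc(1) + 2/3
F(12) = -294947072*exp(-2) + 1/13 + 108505112*exp(-1)

along the cuts 1, ℳ[f](s) splits into 2 integrals
over [0, 1), the kernel integral of t enters the sum
segment 1 to 2 holds exp(-t); add its integral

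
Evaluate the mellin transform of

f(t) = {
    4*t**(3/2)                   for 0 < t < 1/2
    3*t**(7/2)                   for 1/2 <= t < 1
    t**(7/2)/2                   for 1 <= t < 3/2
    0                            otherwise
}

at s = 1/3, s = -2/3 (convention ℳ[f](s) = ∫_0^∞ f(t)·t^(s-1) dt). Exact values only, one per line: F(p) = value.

linearity at 1/2, 1 turns ℳ[f](s) into 3 summed integrals
between 0 and 1/2 the integrand is 4*t**(3/2)·t^(s-1)
segment 1/2 to 1 holds 3*t**(7/2); add its integral
the [1, 3/2) slice contributes ∫ t**(7/2)/2·t^(s-1) dt

F(1/3) = 1005*2**(1/6)/2024 + 81*2**(1/6)*3**(5/6)/368 + 15/23
F(-2/3) = 27*2**(1/6)*3**(5/6)/136 + 15/17 + 771*2**(1/6)/340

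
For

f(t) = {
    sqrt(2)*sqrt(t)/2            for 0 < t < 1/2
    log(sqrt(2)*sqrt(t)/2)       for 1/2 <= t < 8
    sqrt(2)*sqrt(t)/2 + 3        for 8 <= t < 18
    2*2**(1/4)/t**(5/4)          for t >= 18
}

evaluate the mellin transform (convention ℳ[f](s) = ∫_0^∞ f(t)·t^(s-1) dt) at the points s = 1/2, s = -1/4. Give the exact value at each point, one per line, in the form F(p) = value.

undo the common scale on t: sqrt(t) on [0, 1/4); log(sqrt(t)) on [1/4, 4); sqrt(t) + 3 on [4, 9); …
reversing the power substitution: t on [0, 1/2); log(t) on [1/2, 2); t + 3 on [2, 3); …
summing 4 kernel integrals split by 1/2, 8, 18 yields ℳ[f](s)
the [0, 1/2) slice contributes ∫ sqrt(2)*sqrt(t)/2·t^(s-1) dt
between 1/2 and 8 the integrand is log(sqrt(2)*sqrt(t)/2)·t^(s-1)
on [8, 18): add ∫ (sqrt(2)*sqrt(t)/2 + 3)·t^(s-1) dt
the [18, ∞) slice contributes ∫ 2*2**(1/4)/t**(5/4)·t^(s-1) dt

F(1/2) = sqrt(2)*(16*sqrt(3) + 540*log(2) + 891)/108
F(-1/4) = 2**(1/4)*(-486*log(2) + sqrt(2) + 648)/81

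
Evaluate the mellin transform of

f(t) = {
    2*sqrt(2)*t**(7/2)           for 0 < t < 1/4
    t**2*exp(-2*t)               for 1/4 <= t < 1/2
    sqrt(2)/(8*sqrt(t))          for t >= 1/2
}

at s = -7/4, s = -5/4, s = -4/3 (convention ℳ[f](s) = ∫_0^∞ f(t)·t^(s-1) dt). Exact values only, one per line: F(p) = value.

reversing the shared t-power: 2*sqrt(2)*t**(3/2) on [0, 1/4); exp(-2*t) on [1/4, 1/2); sqrt(2)/(8*t**(5/2)) on [1/2, ∞)
back out the common scale on t: t**(3/2) on [0, 1/2); exp(-t) on [1/2, 1); t**(-5/2) on [1, ∞)
linearity at 1/4, 1/2 turns ℳ[f](s) into 3 summed integrals
on [0, 1/4): add ∫ 2*sqrt(2)*t**(7/2)·t^(s-1) dt
∫ over [1/4, 1/2) of t**2*exp(-2*t)·t^(s-1) joins the sum
∫ over [1/2, ∞) of sqrt(2)/(8*sqrt(t))·t^(s-1) joins the sum

F(-7/4) = -2**(3/4)*uppergamma(1/4, 1)/2 + 1/7 + 2*2**(3/4)/9 + 2**(3/4)*uppergamma(1/4, 1/2)/2
F(-5/4) = -2**(1/4)*uppergamma(3/4, 1)/2 + 1/18 + 2*2**(1/4)/7 + 2**(1/4)*uppergamma(3/4, 1/2)/2
F(-4/3) = -2**(1/3)*uppergamma(2/3, 1)/2 + 3*2**(1/6)/52 + 3*2**(1/3)/11 + 2**(1/3)*uppergamma(2/3, 1/2)/2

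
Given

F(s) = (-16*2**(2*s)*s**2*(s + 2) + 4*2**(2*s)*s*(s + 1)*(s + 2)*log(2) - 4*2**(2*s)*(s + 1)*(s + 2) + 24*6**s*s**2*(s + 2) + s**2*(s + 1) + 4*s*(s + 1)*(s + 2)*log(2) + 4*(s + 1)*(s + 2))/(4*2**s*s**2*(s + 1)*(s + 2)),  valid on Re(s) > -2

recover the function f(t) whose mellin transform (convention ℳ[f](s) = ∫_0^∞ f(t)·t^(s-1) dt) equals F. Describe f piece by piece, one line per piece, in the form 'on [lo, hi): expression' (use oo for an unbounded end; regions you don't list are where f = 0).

on [0, 1/2): t**2
on [1/2, 2): log(t)
on [2, 3): 2*t

breakpoints 1/2, 2: one integral from each of the 3 segments
between 0 and 1/2 the integrand is t**2·t^(s-1)
on [1/2, 2) integrate f = log(t) against the kernel
∫ over [2, 3) of 2*t·t^(s-1) joins the sum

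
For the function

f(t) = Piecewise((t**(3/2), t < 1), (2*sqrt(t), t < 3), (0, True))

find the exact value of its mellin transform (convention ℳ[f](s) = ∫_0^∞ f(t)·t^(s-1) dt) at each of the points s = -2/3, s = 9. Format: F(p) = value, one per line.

breakpoints 1: one integral from each of the 2 segments
segment [0, 1) carries t**(3/2); integrate it
for t in [1, 3): the term is ∫ 2*sqrt(t)·t^(s-1)

F(-2/3) = 66/5 - 4*3**(5/6)
F(9) = -46/399 + 78732*sqrt(3)/19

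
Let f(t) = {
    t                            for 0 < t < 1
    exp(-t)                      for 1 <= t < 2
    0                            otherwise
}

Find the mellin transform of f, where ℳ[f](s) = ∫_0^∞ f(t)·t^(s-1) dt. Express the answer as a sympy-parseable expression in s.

cuts at 1: linearity sums the 2 kernel integrals
∫ over [0, 1) of t·t^(s-1) joins the sum
the [1, 2) slice contributes ∫ exp(-t)·t^(s-1) dt

((s + 1)*uppergamma(s, 1) - (s + 1)*uppergamma(s, 2) + 1)/(s + 1)
  Re(s) > -1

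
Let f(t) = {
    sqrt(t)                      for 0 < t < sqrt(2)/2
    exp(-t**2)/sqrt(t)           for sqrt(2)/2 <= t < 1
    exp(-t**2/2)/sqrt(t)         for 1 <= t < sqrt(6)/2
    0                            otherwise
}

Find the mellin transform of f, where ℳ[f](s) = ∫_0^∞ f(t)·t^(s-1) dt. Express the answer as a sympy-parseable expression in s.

2**(1/4 - s/2)*(2**(s/2 + 3/4)*(2*s + 1)*uppergamma(s/2 - 1/4, 1/2) - 2**(s/2 + 3/4)*(2*s + 1)*uppergamma(s/2 - 1/4, 1) + 2**(s + 1/2)*(2*s + 1)*uppergamma(s/2 - 1/4, 1/2) - 2**(s + 1/2)*(2*s + 1)*uppergamma(s/2 - 1/4, 3/4) + 4*sqrt(2))/(4*(2*s + 1))
  Re(s) > -1/2

peel off the shared t-power: t**(3/2) on [0, sqrt(2)/2); sqrt(t)*exp(-t**2) on [sqrt(2)/2, 1); sqrt(t)*exp(-t**2/2) on [1, sqrt(6)/2)
peel off the shared t-power: t on [0, sqrt(2)/2); exp(-t**2) on [sqrt(2)/2, 1); exp(-t**2/2) on [1, sqrt(6)/2)
reversing the power substitution: sqrt(t) on [0, 1/2); exp(-t) on [1/2, 1); exp(-t/2) on [1, 3/2)
f breaks at sqrt(2)/2, 1 into 3 integrals to sum
∫ sqrt(t)·t^(s-1) over [0, sqrt(2)/2)
for t in [sqrt(2)/2, 1): the term is ∫ exp(-t**2)/sqrt(t)·t^(s-1)
[1, sqrt(6)/2) adds the kernel integral of exp(-t**2/2)/sqrt(t)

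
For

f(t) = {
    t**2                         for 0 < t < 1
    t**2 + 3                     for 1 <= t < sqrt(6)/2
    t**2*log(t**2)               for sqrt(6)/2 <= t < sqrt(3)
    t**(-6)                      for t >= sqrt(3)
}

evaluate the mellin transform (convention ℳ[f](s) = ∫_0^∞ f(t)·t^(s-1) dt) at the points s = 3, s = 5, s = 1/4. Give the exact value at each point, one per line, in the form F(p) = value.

F(3) = -461*sqrt(3)/675 - 1 + 213*sqrt(6)/200 + log(2**(9*sqrt(6)/40)*3**(-9*sqrt(6)/40 + 9*sqrt(3)/5))
F(5) = -113*sqrt(3)/147 - 27*sqrt(6)*log(3)/112 - 3/5 + 27*sqrt(6)*log(2)/112 + 3861*sqrt(6)/3920 + 27*sqrt(3)*log(3)/7
F(1/4) = 2**(7/8)*(-3726*2**(1/8) - 366*6**(1/8) + log(2**(207*3**(1/8))*3**(-207*3**(1/8) + 414*6**(1/8))) + 4117*3**(1/8))/621

invert the power substitution to get t on [0, 1); t + 3 on [1, 3/2); t*log(t) on [3/2, 3); …
linearity at 1, sqrt(6)/2, sqrt(3) turns ℳ[f](s) into 4 summed integrals
segment 0 to 1 holds t**2; add its integral
[1, sqrt(6)/2) adds the kernel integral of (t**2 + 3)
the [sqrt(6)/2, sqrt(3)) slice contributes ∫ t**2*log(t**2)·t^(s-1) dt
on [sqrt(3), ∞): add ∫ t**(-6)·t^(s-1) dt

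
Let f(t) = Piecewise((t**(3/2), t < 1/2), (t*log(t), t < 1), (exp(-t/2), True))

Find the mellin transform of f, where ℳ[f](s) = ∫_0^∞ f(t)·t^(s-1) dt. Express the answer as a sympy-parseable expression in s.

breakpoints 1/2, 1: one integral from each of the 3 segments
segment 0 to 1/2 holds t**(3/2); add its integral
on [1/2, 1) integrate f = t*log(t) against the kernel
between 1 and ∞ the integrand is exp(-t/2)·t^(s-1)

(2*2**(2*s)*(2*s + 3)*(s**2 + 2*s + 1)*uppergamma(s, 1/2) - 2*2**s*(2*s + 3) + s*(2*s + 3)*log(2) + 2*s + (2*s + 3)*log(2) + sqrt(2)*(s**2 + 2*s + 1) + 3)/(2*2**s*(2*s + 3)*(s**2 + 2*s + 1))
  Re(s) > -3/2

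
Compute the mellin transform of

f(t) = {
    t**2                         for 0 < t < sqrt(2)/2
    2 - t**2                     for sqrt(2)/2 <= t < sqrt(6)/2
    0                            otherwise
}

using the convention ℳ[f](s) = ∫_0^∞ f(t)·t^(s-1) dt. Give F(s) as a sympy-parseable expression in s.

remove the power substitution first: t on [0, 1/2); 2 - t on [1/2, 3/2)
along the cuts sqrt(2)/2, ℳ[f](s) splits into 2 integrals
[0, sqrt(2)/2) adds the kernel integral of t**2
segment [sqrt(2)/2, sqrt(6)/2) carries (2 - t**2); integrate it

(3**(s/2)*s/2 + 4*3**(s/2) - s - 4)/(2*2**(s/2)*s*(s/2 + 1))
  Re(s) > -2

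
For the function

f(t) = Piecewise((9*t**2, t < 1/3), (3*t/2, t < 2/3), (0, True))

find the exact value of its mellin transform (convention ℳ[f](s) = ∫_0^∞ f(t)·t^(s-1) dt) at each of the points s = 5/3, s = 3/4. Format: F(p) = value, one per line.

F(5/3) = 3**(1/3)*(5 + 44*2**(2/3))/528
F(3/4) = 2*3**(1/4)*(3 + 22*2**(3/4))/231

undo the common scale on t: t**2 on [0, 1); t/2 on [1, 2)
strip the shared t-power: t on [0, 1); 1/2 on [1, 2)
decompose at 1/3; ℳ[f](s) sums the 2 pieces' integrals
over [0, 1/3), the kernel integral of 9*t**2 enters the sum
on [1/3, 2/3): add ∫ 3*t/2·t^(s-1) dt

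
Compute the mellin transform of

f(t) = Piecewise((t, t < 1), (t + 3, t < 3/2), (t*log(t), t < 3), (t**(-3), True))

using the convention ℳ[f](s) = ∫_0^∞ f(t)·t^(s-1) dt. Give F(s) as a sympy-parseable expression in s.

(-162*2**s*s*(s - 3)*(s**2 + 2*s + 1) - 162*2**s*(s - 3)*(s**2 + 2*s + 1) - 81*3**s*s**2*(s - 3)*(s + 1)*log(3) + 81*3**s*s**2*(s - 3)*(s + 1)*log(2) - 81*3**s*s*(s - 3)*(s + 1)*log(3) + 81*3**s*s*(s - 3)*(s + 1)*log(2) + 81*3**s*s*(s - 3)*(s + 1) + 243*3**s*s*(s - 3)*(s**2 + 2*s + 1) + 162*3**s*(s - 3)*(s**2 + 2*s + 1) + 162*6**s*s**2*(s - 3)*(s + 1)*log(3) - 162*6**s*s*(s - 3)*(s + 1) + 162*6**s*s*(s - 3)*(s + 1)*log(3) - 2*6**s*s*(s + 1)*(s**2 + 2*s + 1))/(54*2**s*s*(s - 3)*(s + 1)*(s**2 + 2*s + 1))
  -1 < Re(s) < 3

split f at 1, 3/2, 3: ℳ[f](s) collects 4 kernel integrals
between 0 and 1 the integrand is t·t^(s-1)
piece [1, 3/2): integrate (t + 3) against the kernel
over [3/2, 3), the kernel integral of t*log(t) enters the sum
segment 3 to ∞ holds t**(-3); add its integral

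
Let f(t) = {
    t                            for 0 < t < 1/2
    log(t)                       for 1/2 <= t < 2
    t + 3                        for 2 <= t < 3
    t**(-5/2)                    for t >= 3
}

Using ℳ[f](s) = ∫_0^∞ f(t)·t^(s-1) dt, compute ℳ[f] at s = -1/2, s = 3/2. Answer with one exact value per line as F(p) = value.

linearity at 1/2, 2, 3 turns ℳ[f](s) into 4 summed integrals
between 0 and 1/2 the integrand is t·t^(s-1)
the [1/2, 2) slice contributes ∫ log(t)·t^(s-1) dt
segment [2, 3) carries (t + 3); integrate it
on [3, ∞) integrate f = t**(-5/2) against the kernel

F(-1/2) = sqrt(2)*(-486*log(2) + sqrt(2) + 648)/162
F(3/2) = sqrt(2)*(-1139 + 30*sqrt(2) + 270*log(2) + 864*sqrt(6))/180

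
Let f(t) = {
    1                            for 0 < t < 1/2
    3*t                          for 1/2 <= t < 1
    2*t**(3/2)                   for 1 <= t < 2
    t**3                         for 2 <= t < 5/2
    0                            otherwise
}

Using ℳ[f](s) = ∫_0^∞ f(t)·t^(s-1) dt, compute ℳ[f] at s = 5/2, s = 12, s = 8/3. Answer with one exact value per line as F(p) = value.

F(5/2) = -17931*sqrt(2)/3080 + 117/14 + 3125*sqrt(10)/352
F(12) = 32768*sqrt(2)/27 + 3444933598127/57507840
F(8/3) = -96*2**(2/3)/17 - 3*2**(1/3)/704 + 93/275 + 192*2**(1/6)/25 + 9375*2**(1/3)*5**(2/3)/1088

decompose at 1/2, 1, 2; ℳ[f](s) sums the 4 pieces' integrals
segment [0, 1/2) carries 1; integrate it
segment [1/2, 1) carries 3*t; integrate it
[1, 2) adds the kernel integral of 2*t**(3/2)
on [2, 5/2): add ∫ t**3·t^(s-1) dt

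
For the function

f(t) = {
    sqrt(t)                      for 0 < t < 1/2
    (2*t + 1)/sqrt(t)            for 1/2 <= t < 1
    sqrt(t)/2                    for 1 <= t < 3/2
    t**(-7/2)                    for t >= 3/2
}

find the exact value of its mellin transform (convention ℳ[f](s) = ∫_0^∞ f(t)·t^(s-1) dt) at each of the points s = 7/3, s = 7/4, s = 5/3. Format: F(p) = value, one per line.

F(7/3) = 2**(1/6)*(-5670 + 16884*2**(5/6) + 12221*3**(5/6))/31416
F(7/4) = 2**(3/4)*(-322 + 475*3**(1/4) + 924*2**(1/4))/1260
F(5/3) = 2**(5/6)*(-6534 + 9149*3**(1/6) + 18612*2**(1/6))/24024

peel off the shared t-power: t**(3/2) on [0, 1/2); sqrt(t)*(2*t + 1) on [1/2, 1); t**(3/2)/2 on [1, 3/2); …
strip the shared t-power: t on [0, 1/2); 2*t + 1 on [1/2, 1); t/2 on [1, 3/2); …
cuts at 1/2, 1, 3/2: linearity sums the 4 kernel integrals
between 0 and 1/2 the integrand is sqrt(t)·t^(s-1)
∫ (2*t + 1)/sqrt(t)·t^(s-1) over [1/2, 1)
piece [1, 3/2): integrate sqrt(t)/2 against the kernel
between 3/2 and ∞ the integrand is t**(-7/2)·t^(s-1)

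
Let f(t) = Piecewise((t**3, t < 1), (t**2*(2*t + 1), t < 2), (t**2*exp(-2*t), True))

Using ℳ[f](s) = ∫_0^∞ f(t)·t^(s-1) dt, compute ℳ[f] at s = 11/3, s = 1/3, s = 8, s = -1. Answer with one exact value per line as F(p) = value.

remove the shared t-power first: t on [0, 1); 2*t + 1 on [1, 2); exp(-2*t) on [2, ∞)
slice at 1, 2, transform all 3 pieces, and sum them
over [0, 1), the kernel integral of t**3 enters the sum
on [1, 2) integrate f = t**2*(2*t + 1) against the kernel
on [2, ∞): add ∫ t**2*exp(-2*t)·t^(s-1) dt

F(11/3) = -111/340 + 2**(1/3)*uppergamma(17/3, 4)/64 + 2112*2**(2/3)/85
F(1/3) = -51/70 + 2**(2/3)*uppergamma(7/3, 4)/8 + 228*2**(1/3)/35
F(8) = 153527*exp(-4)/8 + 52203/110
F(-1) = exp(-4)/2 + 9/2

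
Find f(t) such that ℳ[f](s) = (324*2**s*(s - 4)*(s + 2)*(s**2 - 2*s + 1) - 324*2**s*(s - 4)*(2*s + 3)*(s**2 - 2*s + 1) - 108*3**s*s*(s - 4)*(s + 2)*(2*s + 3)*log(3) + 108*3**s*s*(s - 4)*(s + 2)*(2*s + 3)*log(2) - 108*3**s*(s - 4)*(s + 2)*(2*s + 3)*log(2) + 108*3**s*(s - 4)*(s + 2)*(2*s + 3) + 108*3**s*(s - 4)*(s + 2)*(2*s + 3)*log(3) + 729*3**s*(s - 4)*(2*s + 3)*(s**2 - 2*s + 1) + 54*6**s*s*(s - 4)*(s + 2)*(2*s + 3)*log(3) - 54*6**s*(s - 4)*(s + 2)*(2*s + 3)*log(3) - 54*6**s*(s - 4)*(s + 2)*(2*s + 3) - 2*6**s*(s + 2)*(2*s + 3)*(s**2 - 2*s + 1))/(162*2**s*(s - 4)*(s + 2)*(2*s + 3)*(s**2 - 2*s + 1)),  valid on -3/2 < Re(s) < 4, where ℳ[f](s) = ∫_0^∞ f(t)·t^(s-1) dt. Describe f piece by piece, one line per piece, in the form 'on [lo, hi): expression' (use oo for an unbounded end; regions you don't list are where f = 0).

summing 4 kernel integrals split by 1, 3/2, 3 yields ℳ[f](s)
∫ t**(3/2)·t^(s-1) over [0, 1)
on [1, 3/2): add ∫ 2*t**2·t^(s-1) dt
over [3/2, 3), the kernel integral of log(t)/t enters the sum
∫ over [3, ∞) of t**(-4)·t^(s-1) joins the sum

on [0, 1): t**(3/2)
on [1, 3/2): 2*t**2
on [3/2, 3): log(t)/t
on [3, oo): t**(-4)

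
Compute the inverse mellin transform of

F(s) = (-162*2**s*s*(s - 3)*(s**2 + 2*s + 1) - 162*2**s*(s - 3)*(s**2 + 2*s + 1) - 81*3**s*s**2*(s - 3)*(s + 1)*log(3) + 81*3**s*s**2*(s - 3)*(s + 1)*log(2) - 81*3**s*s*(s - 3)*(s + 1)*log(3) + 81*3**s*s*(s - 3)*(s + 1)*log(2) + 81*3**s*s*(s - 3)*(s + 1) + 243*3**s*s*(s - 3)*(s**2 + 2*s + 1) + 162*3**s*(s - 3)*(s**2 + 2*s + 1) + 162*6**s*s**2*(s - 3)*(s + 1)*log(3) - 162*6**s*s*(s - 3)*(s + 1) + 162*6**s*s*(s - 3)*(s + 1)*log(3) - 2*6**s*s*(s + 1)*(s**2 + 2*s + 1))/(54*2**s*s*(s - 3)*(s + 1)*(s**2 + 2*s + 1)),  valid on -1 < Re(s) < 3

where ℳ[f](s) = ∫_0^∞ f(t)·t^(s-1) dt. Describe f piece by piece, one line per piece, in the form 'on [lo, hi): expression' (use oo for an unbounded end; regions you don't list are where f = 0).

slice at 1, 3/2, 3, transform all 4 pieces, and sum them
the [0, 1) slice contributes ∫ t·t^(s-1) dt
on [1, 3/2): add ∫ (t + 3)·t^(s-1) dt
for t in [3/2, 3): the term is ∫ t*log(t)·t^(s-1)
the [3, ∞) slice contributes ∫ t**(-3)·t^(s-1) dt

on [0, 1): t
on [1, 3/2): t + 3
on [3/2, 3): t*log(t)
on [3, oo): t**(-3)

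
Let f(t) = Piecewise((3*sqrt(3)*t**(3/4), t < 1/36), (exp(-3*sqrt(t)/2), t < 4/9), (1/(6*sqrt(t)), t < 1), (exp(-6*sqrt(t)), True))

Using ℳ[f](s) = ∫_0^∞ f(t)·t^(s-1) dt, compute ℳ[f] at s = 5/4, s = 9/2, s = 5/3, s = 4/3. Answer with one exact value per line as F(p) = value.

back out the power substitution: 3*sqrt(3)*t**(3/2) on [0, 1/6); exp(-3*t/2) on [1/6, 2/3); 1/(6*t) on [2/3, 1); …
undo the common scale on t: t**(3/2) on [0, 1/2); exp(-t/2) on [1/2, 2); 1/(2*t) on [2, 3); …
summing 4 kernel integrals split by 1/36, 4/9, 1 yields ℳ[f](s)
between 0 and 1/36 the integrand is 3*sqrt(3)*t**(3/4)·t^(s-1)
over [1/36, 4/9), the kernel integral of exp(-3*sqrt(t)/2) enters the sum
[4/9, 1) adds the kernel integral of 1/(6*sqrt(t))
piece [1, ∞): integrate exp(-6*sqrt(t)) against the kernel

F(5/4) = -20*sqrt(6)*exp(-1)/27 - 2*sqrt(6)*sqrt(pi)*erfc(1)/9 - 4*sqrt(6)/81 + sqrt(6)*sqrt(pi)*erfc(sqrt(6))/144 + 5*exp(-6)/12 + sqrt(3)/864 + 2/9 + 2*sqrt(6)*sqrt(pi)*erfc(1/2)/9 + 7*sqrt(6)*exp(-1/4)/27
F(9/2) = -112231424*exp(-1)/19683 + sqrt(2)/211631616 + 11963*exp(-6)/4374 + 6305/157464 + 3392923553*exp(-1/4)/1259712
F(5/3) = -16*18**(1/3)*uppergamma(10/3, 1)/81 - 4*18**(1/3)/189 + 2**(1/6)*3**(2/3)/6264 + 6**(2/3)*uppergamma(10/3, 6)/648 + 1/7 + 16*18**(1/3)*uppergamma(10/3, 1/4)/81
F(4/3) = -8*12**(1/3)*uppergamma(8/3, 1)/27 - 2*12**(1/3)/45 + 6**(1/3)*uppergamma(8/3, 6)/108 + 2**(5/6)*3**(1/3)/1800 + 1/5 + 8*12**(1/3)*uppergamma(8/3, 1/4)/27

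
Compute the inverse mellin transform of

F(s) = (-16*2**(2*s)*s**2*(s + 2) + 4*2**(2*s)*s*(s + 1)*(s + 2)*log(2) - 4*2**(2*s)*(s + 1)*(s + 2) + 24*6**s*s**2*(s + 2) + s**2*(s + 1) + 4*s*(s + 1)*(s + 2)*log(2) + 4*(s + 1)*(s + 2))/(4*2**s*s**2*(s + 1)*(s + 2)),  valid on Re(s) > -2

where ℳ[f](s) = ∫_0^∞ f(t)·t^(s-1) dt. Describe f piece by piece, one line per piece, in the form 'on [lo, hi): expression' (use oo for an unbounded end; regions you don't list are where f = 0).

decompose at 1/2, 2; ℳ[f](s) sums the 3 pieces' integrals
over [0, 1/2), the kernel integral of t**2 enters the sum
segment 1/2 to 2 holds log(t); add its integral
∫ over [2, 3) of 2*t·t^(s-1) joins the sum

on [0, 1/2): t**2
on [1/2, 2): log(t)
on [2, 3): 2*t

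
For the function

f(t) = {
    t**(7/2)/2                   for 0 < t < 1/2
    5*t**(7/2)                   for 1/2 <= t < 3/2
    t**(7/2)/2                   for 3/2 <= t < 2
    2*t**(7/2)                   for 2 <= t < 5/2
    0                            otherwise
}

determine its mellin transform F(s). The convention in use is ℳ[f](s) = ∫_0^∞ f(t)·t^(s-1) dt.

integrate the 4 segments split at 1/2, 3/2, 2, then add the results
[0, 1/2) adds the kernel integral of t**(7/2)/2
segment [1/2, 3/2) carries 5*t**(7/2); integrate it
on [3/2, 2): add ∫ t**(7/2)/2·t^(s-1) dt
on [2, 5/2) integrate f = 2*t**(7/2) against the kernel

(-9*2**(-s - 7/2) - 3*2**(s + 7/2) + 9*(3/2)**(s + 7/2) + 4*(5/2)**(s + 7/2))/(2*s + 7)
  Re(s) > -7/2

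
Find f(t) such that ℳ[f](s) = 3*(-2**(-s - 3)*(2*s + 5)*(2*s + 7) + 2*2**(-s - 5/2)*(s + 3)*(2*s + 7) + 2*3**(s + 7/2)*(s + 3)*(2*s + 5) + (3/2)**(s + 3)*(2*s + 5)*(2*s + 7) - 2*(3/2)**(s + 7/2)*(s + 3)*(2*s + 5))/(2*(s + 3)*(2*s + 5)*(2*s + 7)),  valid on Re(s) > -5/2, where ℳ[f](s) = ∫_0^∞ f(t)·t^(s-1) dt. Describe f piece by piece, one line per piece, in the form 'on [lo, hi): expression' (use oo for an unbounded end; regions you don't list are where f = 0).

summing 3 kernel integrals split by 1/2, 3/2 yields ℳ[f](s)
piece [0, 1/2): integrate 3*t**(5/2)/2 against the kernel
the [1/2, 3/2) slice contributes ∫ 3*t**3/2·t^(s-1) dt
∫ 3*t**(7/2)/2·t^(s-1) over [3/2, 3)

on [0, 1/2): 3*t**(5/2)/2
on [1/2, 3/2): 3*t**3/2
on [3/2, 3): 3*t**(7/2)/2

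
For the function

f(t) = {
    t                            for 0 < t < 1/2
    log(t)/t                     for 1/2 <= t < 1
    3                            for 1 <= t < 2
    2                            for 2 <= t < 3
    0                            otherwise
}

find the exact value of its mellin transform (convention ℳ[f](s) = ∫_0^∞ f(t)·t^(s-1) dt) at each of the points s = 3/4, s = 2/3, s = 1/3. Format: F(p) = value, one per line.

F(3/4) = 2**(1/4)*(-210*2**(3/4) - 84*log(2) + 28*sqrt(2) + 28*6**(3/4) + 339)/21
F(2/3) = -27/2 - 3*2**(1/3)*log(2) + 3*2**(2/3)/2 + 3*3**(2/3) + 183*2**(1/3)/20
F(1/3) = -45/4 - 3*2**(2/3)*log(2)/2 + 3*2**(1/3) + 39*2**(2/3)/16 + 6*3**(1/3)

treat the 4 regions marked off by 1/2, 1, 2 separately and sum
segment 0 to 1/2 holds t; add its integral
over [1/2, 1), the kernel integral of log(t)/t enters the sum
segment [1, 2) carries 3; integrate it
segment 2 to 3 holds 2; add its integral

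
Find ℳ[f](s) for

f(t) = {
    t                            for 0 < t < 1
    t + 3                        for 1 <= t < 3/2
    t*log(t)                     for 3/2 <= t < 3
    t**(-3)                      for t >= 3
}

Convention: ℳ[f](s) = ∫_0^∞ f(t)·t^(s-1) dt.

(-162*2**s*s*(s - 3)*(s**2 + 2*s + 1) - 162*2**s*(s - 3)*(s**2 + 2*s + 1) - 81*3**s*s**2*(s - 3)*(s + 1)*log(3) + 81*3**s*s**2*(s - 3)*(s + 1)*log(2) - 81*3**s*s*(s - 3)*(s + 1)*log(3) + 81*3**s*s*(s - 3)*(s + 1)*log(2) + 81*3**s*s*(s - 3)*(s + 1) + 243*3**s*s*(s - 3)*(s**2 + 2*s + 1) + 162*3**s*(s - 3)*(s**2 + 2*s + 1) + 162*6**s*s**2*(s - 3)*(s + 1)*log(3) - 162*6**s*s*(s - 3)*(s + 1) + 162*6**s*s*(s - 3)*(s + 1)*log(3) - 2*6**s*s*(s + 1)*(s**2 + 2*s + 1))/(54*2**s*s*(s - 3)*(s + 1)*(s**2 + 2*s + 1))
  -1 < Re(s) < 3

cuts at 1, 3/2, 3: linearity sums the 4 kernel integrals
between 0 and 1 the integrand is t·t^(s-1)
over [1, 3/2), the kernel integral of (t + 3) enters the sum
on [3/2, 3) integrate f = t*log(t) against the kernel
the [3, ∞) slice contributes ∫ t**(-3)·t^(s-1) dt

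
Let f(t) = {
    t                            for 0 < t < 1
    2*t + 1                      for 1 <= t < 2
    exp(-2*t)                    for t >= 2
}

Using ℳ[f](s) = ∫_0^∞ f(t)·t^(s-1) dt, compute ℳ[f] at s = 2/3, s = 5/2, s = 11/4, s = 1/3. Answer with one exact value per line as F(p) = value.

treat the 3 regions marked off by 1, 2 separately and sum
between 0 and 1 the integrand is t·t^(s-1)
[1, 2) adds the kernel integral of (2*t + 1)
the [2, ∞) slice contributes ∫ exp(-2*t)·t^(s-1) dt

F(2/3) = -21/10 + 2**(1/3)*uppergamma(2/3, 4)/2 + 39*2**(2/3)/10
F(5/2) = (sqrt(2)*(105*sqrt(pi)*exp(4)*erfc(2) + 1540)/1120 + (-768 + 6912*sqrt(2))*exp(4)/1120)*exp(-4)
F(11/4) = -104/165 + 2**(1/4)*uppergamma(11/4, 4)/8 + 944*2**(3/4)/165
F(1/3) = -15/4 + 2**(2/3)*uppergamma(1/3, 4)/2 + 6*2**(1/3)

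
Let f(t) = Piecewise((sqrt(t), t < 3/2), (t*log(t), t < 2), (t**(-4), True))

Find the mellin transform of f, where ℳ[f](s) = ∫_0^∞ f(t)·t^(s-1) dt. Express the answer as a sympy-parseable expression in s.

(-32*2**(2*s)*(s - 4)*(2*s + 1) + 3**s*s*(s - 4)*(2*s + 1)*(-24*log(3) + 24*log(2)) + 3**s*(s - 4)*(2*s + 1)*(-24*log(3) + 24*log(2)) + 24*3**s*(s - 4)*(2*s + 1) + 16*3**s*sqrt(6)*(s - 4)*(s**2 + 2*s + 1) + 32*4**s*s*(s - 4)*(2*s + 1)*log(2) + 32*4**s*(s - 4)*(2*s + 1)*log(2) - 4**s*(2*s + 1)*(s**2 + 2*s + 1))/(16*2**s*(s - 4)*(2*s + 1)*(s**2 + 2*s + 1))
  -1/2 < Re(s) < 4

the 3 pieces separated at 3/2, 2 each add one integral
∫ sqrt(t)·t^(s-1) over [0, 3/2)
∫ over [3/2, 2) of t*log(t)·t^(s-1) joins the sum
between 2 and ∞ the integrand is t**(-4)·t^(s-1)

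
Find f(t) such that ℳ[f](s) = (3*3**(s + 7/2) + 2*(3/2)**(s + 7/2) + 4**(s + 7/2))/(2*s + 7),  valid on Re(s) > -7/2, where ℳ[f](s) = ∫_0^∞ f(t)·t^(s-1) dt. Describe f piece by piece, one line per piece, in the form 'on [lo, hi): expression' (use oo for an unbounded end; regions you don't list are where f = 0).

summing 3 kernel integrals split by 3/2, 3 yields ℳ[f](s)
on [0, 3/2) integrate f = 3*t**(7/2) against the kernel
the [3/2, 3) slice contributes ∫ 2*t**(7/2)·t^(s-1) dt
∫ t**(7/2)/2·t^(s-1) over [3, 4)

on [0, 3/2): 3*t**(7/2)
on [3/2, 3): 2*t**(7/2)
on [3, 4): t**(7/2)/2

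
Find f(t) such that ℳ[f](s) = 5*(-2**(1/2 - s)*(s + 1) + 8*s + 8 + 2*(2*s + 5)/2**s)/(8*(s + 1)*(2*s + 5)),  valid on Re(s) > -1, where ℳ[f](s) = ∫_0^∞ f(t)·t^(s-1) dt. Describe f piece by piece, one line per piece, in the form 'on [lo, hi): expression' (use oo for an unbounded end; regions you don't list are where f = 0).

on [0, 1/2): 5*t/2
on [1/2, 1): 5*t**(5/2)/2

summing 2 kernel integrals split by 1/2 yields ℳ[f](s)
on [0, 1/2): add ∫ 5*t/2·t^(s-1) dt
over [1/2, 1), the kernel integral of 5*t**(5/2)/2 enters the sum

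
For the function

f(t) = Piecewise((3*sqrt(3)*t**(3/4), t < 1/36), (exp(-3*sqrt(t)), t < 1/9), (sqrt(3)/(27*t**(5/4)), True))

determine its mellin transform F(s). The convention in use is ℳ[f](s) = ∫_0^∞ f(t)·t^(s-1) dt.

invert the power substitution to get 3*sqrt(3)*t**(3/2) on [0, 1/6); exp(-3*t) on [1/6, 1/3); sqrt(3)/(27*t**(5/2)) on [1/3, ∞)
invert the common scale on t to get t**(3/2) on [0, 1/2); exp(-t) on [1/2, 1); t**(-5/2) on [1, ∞)
cuts at 1/36, 1/9: linearity sums the 3 kernel integrals
on [0, 1/36) integrate f = 3*sqrt(3)*t**(3/4) against the kernel
on [1/36, 1/9) integrate f = exp(-3*sqrt(t)) against the kernel
∫ over [1/9, ∞) of sqrt(3)/(27*t**(5/4))·t^(s-1) joins the sum

(2*2**(2*s)*(4*s - 5)*(4*s + 3)*uppergamma(2*s, 1/2) - 2*2**(2*s)*(4*s - 5)*(4*s + 3)*uppergamma(2*s, 1) - 4*2**(2*s)*(4*s + 3) + sqrt(2)*(4*s - 5))/(36**s*(4*s - 5)*(4*s + 3))
  -3/4 < Re(s) < 5/4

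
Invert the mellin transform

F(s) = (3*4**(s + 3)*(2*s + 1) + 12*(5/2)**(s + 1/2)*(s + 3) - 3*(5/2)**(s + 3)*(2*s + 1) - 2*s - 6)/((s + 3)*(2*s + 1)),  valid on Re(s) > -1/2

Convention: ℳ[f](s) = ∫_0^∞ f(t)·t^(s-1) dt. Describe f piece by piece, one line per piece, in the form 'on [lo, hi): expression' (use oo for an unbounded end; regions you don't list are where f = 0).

decompose at 1, 5/2; ℳ[f](s) sums the 3 pieces' integrals
the [0, 1) slice contributes ∫ 5*sqrt(t)·t^(s-1) dt
piece [1, 5/2): integrate 6*sqrt(t) against the kernel
[5/2, 4) adds the kernel integral of 3*t**3

on [0, 1): 5*sqrt(t)
on [1, 5/2): 6*sqrt(t)
on [5/2, 4): 3*t**3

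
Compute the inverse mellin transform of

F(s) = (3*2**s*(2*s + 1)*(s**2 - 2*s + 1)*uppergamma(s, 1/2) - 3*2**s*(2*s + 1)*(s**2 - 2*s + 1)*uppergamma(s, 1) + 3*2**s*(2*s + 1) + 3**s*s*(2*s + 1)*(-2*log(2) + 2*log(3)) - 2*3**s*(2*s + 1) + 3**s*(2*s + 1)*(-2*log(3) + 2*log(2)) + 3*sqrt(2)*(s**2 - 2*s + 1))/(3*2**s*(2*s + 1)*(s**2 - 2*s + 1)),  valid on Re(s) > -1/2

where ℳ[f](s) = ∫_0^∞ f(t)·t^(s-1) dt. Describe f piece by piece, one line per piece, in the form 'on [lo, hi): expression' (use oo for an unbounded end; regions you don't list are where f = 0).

on [0, 1/2): sqrt(t)
on [1/2, 1): exp(-t)
on [1, 3/2): log(t)/t

the 3 pieces separated at 1/2, 1 each add one integral
∫ sqrt(t)·t^(s-1) over [0, 1/2)
the [1/2, 1) slice contributes ∫ exp(-t)·t^(s-1) dt
[1, 3/2) adds the kernel integral of log(t)/t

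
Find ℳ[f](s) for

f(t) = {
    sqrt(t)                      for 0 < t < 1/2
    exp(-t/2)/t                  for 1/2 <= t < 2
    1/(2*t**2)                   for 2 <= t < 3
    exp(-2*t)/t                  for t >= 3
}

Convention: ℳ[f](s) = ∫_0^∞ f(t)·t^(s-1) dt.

(6*24**s*(s - 2)*(2*s + 1)*uppergamma(s - 1, 1/4) - 6*24**s*(s - 2)*(2*s + 1)*uppergamma(s - 1, 1) - 3*24**s*(2*s + 1)/2 + 2*36**s*(2*s + 1)/3 + 24*6**s*(s - 2)*(2*s + 1)*uppergamma(s - 1, 6) + 12*sqrt(2)*6**s*(s - 2))/(12*12**s*(s - 2)*(2*s + 1))
  Re(s) > -1/2

the shared t-power comes off first: t**(3/2) on [0, 1/2); exp(-t/2) on [1/2, 2); 1/(2*t) on [2, 3); …
linearity at 1/2, 2, 3 turns ℳ[f](s) into 4 summed integrals
on [0, 1/2) integrate f = sqrt(t) against the kernel
[1/2, 2) adds the kernel integral of exp(-t/2)/t
segment [2, 3) carries 1/(2*t**2); integrate it
segment 3 to ∞ holds exp(-2*t)/t; add its integral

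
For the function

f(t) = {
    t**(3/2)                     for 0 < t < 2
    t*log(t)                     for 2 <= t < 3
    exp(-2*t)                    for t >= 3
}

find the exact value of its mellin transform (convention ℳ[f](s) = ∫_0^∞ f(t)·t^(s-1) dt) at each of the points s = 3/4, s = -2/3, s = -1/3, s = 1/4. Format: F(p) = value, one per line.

cuts at 2, 3: linearity sums the 3 kernel integrals
between 0 and 2 the integrand is t**(3/2)·t^(s-1)
∫ over [2, 3) of t*log(t)·t^(s-1) joins the sum
over [3, ∞), the kernel integral of exp(-2*t) enters the sum

F(3/4) = -48*3**(3/4)/49 - 8*2**(3/4)*log(2)/7 + 2**(1/4)*uppergamma(3/4, 6)/2 + 32*2**(3/4)/49 + 16*2**(1/4)/9 + 12*3**(3/4)*log(3)/7
F(-2/3) = -9*3**(1/3) + 2**(2/3)*uppergamma(-2/3, 6) + log(3**(3*3**(1/3))/2**(3*2**(1/3))) + 6*2**(5/6)/5 + 9*2**(1/3)
F(-1/3) = -9*3**(2/3)/4 + 2**(1/3)*uppergamma(-1/3, 6) + log(3**(3*3**(2/3)/2)/2**(3*2**(2/3)/2)) + 12*2**(1/6)/7 + 9*2**(2/3)/4
F(1/4) = -48*3**(1/4)/25 - 8*2**(1/4)*log(2)/5 + 2**(3/4)*uppergamma(1/4, 6)/2 + 32*2**(1/4)/25 + 8*2**(3/4)/7 + 12*3**(1/4)*log(3)/5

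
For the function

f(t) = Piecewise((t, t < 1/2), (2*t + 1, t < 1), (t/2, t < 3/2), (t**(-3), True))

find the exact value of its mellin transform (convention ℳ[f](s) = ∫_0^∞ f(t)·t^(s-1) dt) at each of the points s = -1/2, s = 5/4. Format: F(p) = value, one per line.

F(-1/2) = 1 + 599*sqrt(6)/1134 + sqrt(2)
F(5/4) = 2**(3/4)*(-322 + 475*3**(1/4) + 924*2**(1/4))/1260

the 4 pieces separated at 1/2, 1, 3/2 each add one integral
over [0, 1/2), the kernel integral of t enters the sum
the [1/2, 1) slice contributes ∫ (2*t + 1)·t^(s-1) dt
segment 1 to 3/2 holds t/2; add its integral
∫ t**(-3)·t^(s-1) over [3/2, ∞)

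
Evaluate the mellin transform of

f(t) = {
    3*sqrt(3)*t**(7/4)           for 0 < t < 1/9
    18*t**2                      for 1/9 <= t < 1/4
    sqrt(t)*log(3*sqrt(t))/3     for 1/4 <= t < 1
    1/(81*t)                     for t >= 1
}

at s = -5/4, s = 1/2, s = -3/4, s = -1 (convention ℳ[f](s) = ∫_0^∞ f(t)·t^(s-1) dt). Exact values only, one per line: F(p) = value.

F(-5/4) = -2*sqrt(3)/3 - 8*sqrt(2)*log(2)/9 - 4*log(3)/9 - 212/729 + 8*sqrt(2)*log(3)/9 + 178*sqrt(2)/27
F(1/2) = log(2)/12 + 271/2430 + log(3)/4
F(-3/4) = -1508/567 - 4*log(3)/3 - 4*sqrt(2)*log(2)/3 - sqrt(3)/5 + 4*sqrt(2)*log(3)/3 + 67*sqrt(2)/15
F(-1) = log(6**(2/3)/4) + 365/81

undo the power substitution: 3*sqrt(3)*t**(7/2) on [0, 1/3); 18*t**4 on [1/3, 1/2); t*log(3*t)/3 on [1/2, 1); …
remove the shared t-power first: 3*sqrt(3)*t**(3/2) on [0, 1/3); 18*t**2 on [1/3, 1/2); log(3*t)/(3*t) on [1/2, 1); …
remove the common scale on t first: t**(3/2) on [0, 1); 2*t**2 on [1, 3/2); log(t)/t on [3/2, 3); …
breakpoints 1/9, 1/4, 1: one integral from each of the 4 segments
segment [0, 1/9) carries 3*sqrt(3)*t**(7/4); integrate it
[1/9, 1/4) adds the kernel integral of 18*t**2
∫ sqrt(t)*log(3*sqrt(t))/3·t^(s-1) over [1/4, 1)
between 1 and ∞ the integrand is 1/(81*t)·t^(s-1)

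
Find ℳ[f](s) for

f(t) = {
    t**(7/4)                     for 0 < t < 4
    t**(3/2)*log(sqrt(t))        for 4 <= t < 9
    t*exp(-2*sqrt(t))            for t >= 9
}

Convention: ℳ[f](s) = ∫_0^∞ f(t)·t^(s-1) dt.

2*6**(-2*s - 2)*(-2*12**(2*s + 2)*(2*s + 2)*(4*s + 7)*log(2) - 2*12**(2*s + 2)*(4*s + 7)*log(2) + 2*12**(2*s + 2)*(4*s + 7) + 4*12**(2*s + 2)*sqrt(2)*(4*s + (2*s + 2)**2 + 5) + 3*18**(2*s + 2)*(2*s + 2)*(4*s + 7)*log(3) - 3*18**(2*s + 2)*(4*s + 7) + 3*18**(2*s + 2)*(4*s + 7)*log(3) + 3**(2*s + 2)*(4*s + 7)*(4*s + (2*s + 2)**2 + 5)*uppergamma(2*s + 2, 6))/((4*s + 7)*(4*s + (2*s + 2)**2 + 5))
  Re(s) > -7/4

strip the power substitution: t**(7/2) on [0, 2); t**3*log(t) on [2, 3); t**2*exp(-2*t) on [3, ∞)
remove the shared t-power first: t**(3/2) on [0, 2); t*log(t) on [2, 3); exp(-2*t) on [3, ∞)
breakpoints 4, 9: one integral from each of the 3 segments
for t in [0, 4): the term is ∫ t**(7/4)·t^(s-1)
over [4, 9), the kernel integral of t**(3/2)*log(sqrt(t)) enters the sum
between 9 and ∞ the integrand is t*exp(-2*sqrt(t))·t^(s-1)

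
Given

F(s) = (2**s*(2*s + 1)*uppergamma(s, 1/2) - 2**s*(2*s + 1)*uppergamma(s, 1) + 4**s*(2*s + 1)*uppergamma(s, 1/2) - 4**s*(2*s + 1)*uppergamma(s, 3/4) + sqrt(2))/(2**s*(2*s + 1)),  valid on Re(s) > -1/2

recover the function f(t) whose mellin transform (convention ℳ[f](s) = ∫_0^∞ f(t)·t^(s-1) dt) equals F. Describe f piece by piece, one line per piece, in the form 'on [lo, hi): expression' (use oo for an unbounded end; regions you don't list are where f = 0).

linearity at 1/2, 1 turns ℳ[f](s) into 3 summed integrals
on [0, 1/2) integrate f = sqrt(t) against the kernel
[1/2, 1) adds the kernel integral of exp(-t)
between 1 and 3/2 the integrand is exp(-t/2)·t^(s-1)

on [0, 1/2): sqrt(t)
on [1/2, 1): exp(-t)
on [1, 3/2): exp(-t/2)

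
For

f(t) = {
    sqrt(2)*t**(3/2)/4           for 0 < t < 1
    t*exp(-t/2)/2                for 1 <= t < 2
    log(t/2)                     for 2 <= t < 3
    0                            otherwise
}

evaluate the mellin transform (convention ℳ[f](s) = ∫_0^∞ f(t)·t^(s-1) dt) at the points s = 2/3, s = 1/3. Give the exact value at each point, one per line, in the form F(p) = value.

F(2/3) = -9*3**(2/3)/4 - 2**(2/3)*uppergamma(5/3, 1) + 3*sqrt(2)/26 + 2**(2/3)*uppergamma(5/3, 1/2) + log(3**(3*3**(2/3)/2)/2**(3*3**(2/3)/2)) + 9*2**(2/3)/4
F(1/3) = -9*3**(1/3) - 2**(1/3)*uppergamma(4/3, 1) + 3*sqrt(2)/22 + 2**(1/3)*uppergamma(4/3, 1/2) + log(3**(3*3**(1/3))/2**(3*3**(1/3))) + 9*2**(1/3)

back out the common scale on t: t**(3/2) on [0, 1/2); t*exp(-t) on [1/2, 1); log(t) on [1, 3/2)
strip the shared t-power: sqrt(t) on [0, 1/2); exp(-t) on [1/2, 1); log(t)/t on [1, 3/2)
summing 3 kernel integrals split by 1, 2 yields ℳ[f](s)
between 0 and 1 the integrand is sqrt(2)*t**(3/2)/4·t^(s-1)
for t in [1, 2): the term is ∫ t*exp(-t/2)/2·t^(s-1)
on [2, 3): add ∫ log(t/2)·t^(s-1) dt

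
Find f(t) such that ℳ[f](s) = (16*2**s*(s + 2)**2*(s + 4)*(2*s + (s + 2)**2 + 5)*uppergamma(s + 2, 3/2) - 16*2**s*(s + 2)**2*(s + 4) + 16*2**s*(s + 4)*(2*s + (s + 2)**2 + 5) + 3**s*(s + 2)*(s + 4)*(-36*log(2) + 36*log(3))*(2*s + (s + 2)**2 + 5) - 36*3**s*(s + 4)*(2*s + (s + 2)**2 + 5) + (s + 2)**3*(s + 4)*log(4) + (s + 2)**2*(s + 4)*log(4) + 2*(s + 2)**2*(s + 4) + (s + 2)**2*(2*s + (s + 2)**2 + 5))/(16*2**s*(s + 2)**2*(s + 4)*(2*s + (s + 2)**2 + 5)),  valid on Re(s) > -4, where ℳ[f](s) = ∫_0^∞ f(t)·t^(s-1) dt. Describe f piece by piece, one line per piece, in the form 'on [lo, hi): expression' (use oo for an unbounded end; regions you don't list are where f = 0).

on [0, 1/2): t**4
on [1/2, 1): t**3*log(t)
on [1, 3/2): t**2*log(t)
on [3/2, oo): t**2*exp(-t)

remove the shared t-power first: t**2 on [0, 1/2); t*log(t) on [1/2, 1); log(t) on [1, 3/2); …
along the cuts 1/2, 1, 3/2, ℳ[f](s) splits into 4 integrals
∫ over [0, 1/2) of t**4·t^(s-1) joins the sum
segment [1/2, 1) carries t**3*log(t); integrate it
[1, 3/2) adds the kernel integral of t**2*log(t)
∫ over [3/2, ∞) of t**2*exp(-t)·t^(s-1) joins the sum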